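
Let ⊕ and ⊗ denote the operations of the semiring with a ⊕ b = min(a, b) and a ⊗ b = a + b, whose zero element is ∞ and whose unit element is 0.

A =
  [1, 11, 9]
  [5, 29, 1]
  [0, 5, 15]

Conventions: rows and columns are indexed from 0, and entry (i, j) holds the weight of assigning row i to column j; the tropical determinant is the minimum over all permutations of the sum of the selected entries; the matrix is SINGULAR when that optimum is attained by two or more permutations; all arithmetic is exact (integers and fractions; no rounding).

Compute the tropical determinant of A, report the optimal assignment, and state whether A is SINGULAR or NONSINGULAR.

σ = (0, 1, 2): 1 + 29 + 15 = 45
σ = (0, 2, 1): 1 + 1 + 5 = 7
σ = (1, 0, 2): 11 + 5 + 15 = 31
σ = (1, 2, 0): 11 + 1 + 0 = 12
σ = (2, 0, 1): 9 + 5 + 5 = 19
σ = (2, 1, 0): 9 + 29 + 0 = 38
Optimal value attained by: σ = (0, 2, 1).
Answer: det⊕(A) = 7; verdict: NONSINGULAR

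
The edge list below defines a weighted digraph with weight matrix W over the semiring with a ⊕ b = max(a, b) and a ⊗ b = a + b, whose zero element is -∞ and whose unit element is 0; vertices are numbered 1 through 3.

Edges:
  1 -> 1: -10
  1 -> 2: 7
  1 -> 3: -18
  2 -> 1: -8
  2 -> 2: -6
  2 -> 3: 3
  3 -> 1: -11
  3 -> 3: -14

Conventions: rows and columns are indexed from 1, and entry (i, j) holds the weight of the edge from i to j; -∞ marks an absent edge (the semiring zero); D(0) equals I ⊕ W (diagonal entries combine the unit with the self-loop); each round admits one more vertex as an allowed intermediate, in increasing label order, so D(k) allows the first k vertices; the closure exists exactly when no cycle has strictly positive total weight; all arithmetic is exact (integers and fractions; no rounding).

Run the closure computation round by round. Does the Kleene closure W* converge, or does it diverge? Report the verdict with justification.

D(0):
  [0, 7, -18]
  [-8, 0, 3]
  [-11, -∞, 0]
D(1):
  [0, 7, -18]
  [-8, 0, 3]
  [-11, -4, 0]
D(2):
  [0, 7, 10]
  [-8, 0, 3]
  [-11, -4, 0]
D(3):
  [0, 7, 10]
  [-8, 0, 3]
  [-11, -4, 0]
Key observation: every diagonal entry stays at the unit through all rounds, so no improving cycle exists.
Answer: CONVERGES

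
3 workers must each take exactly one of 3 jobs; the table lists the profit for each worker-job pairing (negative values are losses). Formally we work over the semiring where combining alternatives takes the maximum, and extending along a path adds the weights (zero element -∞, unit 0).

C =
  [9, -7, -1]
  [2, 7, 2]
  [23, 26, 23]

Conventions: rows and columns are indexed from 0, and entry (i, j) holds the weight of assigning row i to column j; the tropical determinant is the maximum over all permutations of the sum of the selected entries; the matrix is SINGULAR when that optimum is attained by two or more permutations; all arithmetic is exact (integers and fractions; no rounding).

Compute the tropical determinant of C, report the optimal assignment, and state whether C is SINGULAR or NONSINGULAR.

σ = (0, 1, 2): 9 + 7 + 23 = 39
σ = (0, 2, 1): 9 + 2 + 26 = 37
σ = (1, 0, 2): (-7) + 2 + 23 = 18
σ = (1, 2, 0): (-7) + 2 + 23 = 18
σ = (2, 0, 1): (-1) + 2 + 26 = 27
σ = (2, 1, 0): (-1) + 7 + 23 = 29
Optimal value attained by: σ = (0, 1, 2).
Answer: det⊕(C) = 39; verdict: NONSINGULAR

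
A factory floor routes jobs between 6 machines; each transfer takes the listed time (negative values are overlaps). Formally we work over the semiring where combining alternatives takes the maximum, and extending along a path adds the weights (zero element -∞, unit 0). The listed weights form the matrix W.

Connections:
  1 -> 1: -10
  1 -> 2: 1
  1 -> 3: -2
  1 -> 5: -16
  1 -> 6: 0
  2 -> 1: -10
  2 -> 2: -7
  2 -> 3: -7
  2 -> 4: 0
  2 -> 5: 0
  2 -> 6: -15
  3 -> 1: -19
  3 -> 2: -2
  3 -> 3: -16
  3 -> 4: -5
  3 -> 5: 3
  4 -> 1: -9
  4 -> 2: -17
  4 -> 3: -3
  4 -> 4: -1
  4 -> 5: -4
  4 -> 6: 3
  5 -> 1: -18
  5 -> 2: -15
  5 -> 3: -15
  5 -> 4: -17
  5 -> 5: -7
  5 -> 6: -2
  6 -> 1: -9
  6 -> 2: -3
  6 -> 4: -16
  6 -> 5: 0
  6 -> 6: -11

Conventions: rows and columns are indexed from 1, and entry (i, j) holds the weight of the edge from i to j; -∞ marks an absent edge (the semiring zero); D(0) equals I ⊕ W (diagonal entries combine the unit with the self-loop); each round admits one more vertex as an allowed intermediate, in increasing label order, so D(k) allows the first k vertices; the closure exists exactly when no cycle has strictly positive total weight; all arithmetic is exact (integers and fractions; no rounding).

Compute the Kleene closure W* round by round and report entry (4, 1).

D(0):
  [0, 1, -2, -∞, -16, 0]
  [-10, 0, -7, 0, 0, -15]
  [-19, -2, 0, -5, 3, -∞]
  [-9, -17, -3, 0, -4, 3]
  [-18, -15, -15, -17, 0, -2]
  [-9, -3, -∞, -16, 0, 0]
D(1):
  [0, 1, -2, -∞, -16, 0]
  [-10, 0, -7, 0, 0, -10]
  [-19, -2, 0, -5, 3, -19]
  [-9, -8, -3, 0, -4, 3]
  [-18, -15, -15, -17, 0, -2]
  [-9, -3, -11, -16, 0, 0]
D(2):
  [0, 1, -2, 1, 1, 0]
  [-10, 0, -7, 0, 0, -10]
  [-12, -2, 0, -2, 3, -12]
  [-9, -8, -3, 0, -4, 3]
  [-18, -15, -15, -15, 0, -2]
  [-9, -3, -10, -3, 0, 0]
D(3):
  [0, 1, -2, 1, 1, 0]
  [-10, 0, -7, 0, 0, -10]
  [-12, -2, 0, -2, 3, -12]
  [-9, -5, -3, 0, 0, 3]
  [-18, -15, -15, -15, 0, -2]
  [-9, -3, -10, -3, 0, 0]
D(4):
  [0, 1, -2, 1, 1, 4]
  [-9, 0, -3, 0, 0, 3]
  [-11, -2, 0, -2, 3, 1]
  [-9, -5, -3, 0, 0, 3]
  [-18, -15, -15, -15, 0, -2]
  [-9, -3, -6, -3, 0, 0]
D(5):
  [0, 1, -2, 1, 1, 4]
  [-9, 0, -3, 0, 0, 3]
  [-11, -2, 0, -2, 3, 1]
  [-9, -5, -3, 0, 0, 3]
  [-18, -15, -15, -15, 0, -2]
  [-9, -3, -6, -3, 0, 0]
D(6):
  [0, 1, -2, 1, 4, 4]
  [-6, 0, -3, 0, 3, 3]
  [-8, -2, 0, -2, 3, 1]
  [-6, 0, -3, 0, 3, 3]
  [-11, -5, -8, -5, 0, -2]
  [-9, -3, -6, -3, 0, 0]
Answer: W*[4][1] = -6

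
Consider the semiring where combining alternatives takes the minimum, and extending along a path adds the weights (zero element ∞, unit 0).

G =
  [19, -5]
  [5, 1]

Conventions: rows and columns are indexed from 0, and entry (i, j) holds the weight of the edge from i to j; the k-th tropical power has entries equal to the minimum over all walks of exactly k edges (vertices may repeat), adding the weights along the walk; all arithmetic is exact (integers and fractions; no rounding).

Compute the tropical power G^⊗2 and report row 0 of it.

G^⊗2:
  [0, -4]
  [6, 0]
Answer: row 0 of G^⊗2 = [0, -4]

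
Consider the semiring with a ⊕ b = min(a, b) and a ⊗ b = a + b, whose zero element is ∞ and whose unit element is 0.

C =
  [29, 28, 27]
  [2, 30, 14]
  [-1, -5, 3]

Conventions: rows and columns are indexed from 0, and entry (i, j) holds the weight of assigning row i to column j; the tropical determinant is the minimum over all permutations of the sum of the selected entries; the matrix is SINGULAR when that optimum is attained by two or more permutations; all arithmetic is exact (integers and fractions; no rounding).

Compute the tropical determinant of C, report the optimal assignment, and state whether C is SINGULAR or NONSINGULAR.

σ = (0, 1, 2): 29 + 30 + 3 = 62
σ = (0, 2, 1): 29 + 14 + (-5) = 38
σ = (1, 0, 2): 28 + 2 + 3 = 33
σ = (1, 2, 0): 28 + 14 + (-1) = 41
σ = (2, 0, 1): 27 + 2 + (-5) = 24
σ = (2, 1, 0): 27 + 30 + (-1) = 56
Optimal value attained by: σ = (2, 0, 1).
Answer: det⊕(C) = 24; verdict: NONSINGULAR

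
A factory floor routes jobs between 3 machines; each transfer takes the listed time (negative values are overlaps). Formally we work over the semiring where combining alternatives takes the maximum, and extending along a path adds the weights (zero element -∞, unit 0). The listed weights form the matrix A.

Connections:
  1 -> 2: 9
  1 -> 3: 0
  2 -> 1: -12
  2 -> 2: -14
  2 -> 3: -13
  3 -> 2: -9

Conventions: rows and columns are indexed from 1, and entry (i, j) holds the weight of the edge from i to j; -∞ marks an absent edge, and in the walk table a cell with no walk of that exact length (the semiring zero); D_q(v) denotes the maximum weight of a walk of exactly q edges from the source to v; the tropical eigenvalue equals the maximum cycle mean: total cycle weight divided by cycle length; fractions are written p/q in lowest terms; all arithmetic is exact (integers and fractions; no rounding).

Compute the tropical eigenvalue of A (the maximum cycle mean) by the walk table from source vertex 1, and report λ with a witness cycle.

q=0: [0, -∞, -∞]
q=1: [-∞, 9, 0]
q=2: [-3, -5, -4]
q=3: [-17, 6, -3]
Optimal cycle mean attained by: cycle 1->2->1, total 9 + (-12), length 2.
Answer: λ = -3/2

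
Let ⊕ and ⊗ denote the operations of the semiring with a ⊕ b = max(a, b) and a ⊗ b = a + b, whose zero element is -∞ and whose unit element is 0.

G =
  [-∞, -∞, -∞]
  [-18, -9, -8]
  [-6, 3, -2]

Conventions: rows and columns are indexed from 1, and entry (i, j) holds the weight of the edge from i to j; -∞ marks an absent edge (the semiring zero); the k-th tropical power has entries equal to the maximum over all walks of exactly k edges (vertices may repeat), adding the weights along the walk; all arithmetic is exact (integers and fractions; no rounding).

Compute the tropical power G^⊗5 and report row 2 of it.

G^⊗2:
  [-∞, -∞, -∞]
  [-14, -5, -10]
  [-8, 1, -4]
G^⊗3:
  [-∞, -∞, -∞]
  [-16, -7, -12]
  [-10, -1, -6]
G^⊗4:
  [-∞, -∞, -∞]
  [-18, -9, -14]
  [-12, -3, -8]
G^⊗5:
  [-∞, -∞, -∞]
  [-20, -11, -16]
  [-14, -5, -10]
Answer: row 2 of G^⊗5 = [-20, -11, -16]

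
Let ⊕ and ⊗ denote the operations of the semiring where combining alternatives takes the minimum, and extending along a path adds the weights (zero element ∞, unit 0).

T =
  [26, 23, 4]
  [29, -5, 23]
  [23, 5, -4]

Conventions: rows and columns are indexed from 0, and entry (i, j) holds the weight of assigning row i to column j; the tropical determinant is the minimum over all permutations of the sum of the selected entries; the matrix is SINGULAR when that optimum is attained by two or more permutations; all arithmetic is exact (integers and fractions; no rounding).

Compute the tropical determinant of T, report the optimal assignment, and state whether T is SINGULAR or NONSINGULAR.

σ = (0, 1, 2): 26 + (-5) + (-4) = 17
σ = (0, 2, 1): 26 + 23 + 5 = 54
σ = (1, 0, 2): 23 + 29 + (-4) = 48
σ = (1, 2, 0): 23 + 23 + 23 = 69
σ = (2, 0, 1): 4 + 29 + 5 = 38
σ = (2, 1, 0): 4 + (-5) + 23 = 22
Optimal value attained by: σ = (0, 1, 2).
Answer: det⊕(T) = 17; verdict: NONSINGULAR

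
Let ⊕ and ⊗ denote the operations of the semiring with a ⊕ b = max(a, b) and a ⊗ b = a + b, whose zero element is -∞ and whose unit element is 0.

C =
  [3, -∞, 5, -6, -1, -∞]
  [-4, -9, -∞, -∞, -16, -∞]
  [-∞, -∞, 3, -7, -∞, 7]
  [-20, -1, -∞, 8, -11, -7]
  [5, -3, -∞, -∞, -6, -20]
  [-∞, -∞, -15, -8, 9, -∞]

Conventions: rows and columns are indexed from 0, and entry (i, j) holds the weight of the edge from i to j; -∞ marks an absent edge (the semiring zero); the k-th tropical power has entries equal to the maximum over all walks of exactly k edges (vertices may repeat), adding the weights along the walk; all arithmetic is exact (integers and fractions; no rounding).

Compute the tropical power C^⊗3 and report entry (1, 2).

C^⊗2:
  [6, -4, 8, 2, 2, 12]
  [-1, -18, 1, -10, -5, -36]
  [-27, -8, 6, 1, 16, 10]
  [-5, 7, -15, 16, 2, 1]
  [8, -9, 10, -1, 4, -26]
  [14, 6, -12, 0, 3, -8]
C^⊗3:
  [9, 1, 11, 10, 21, 15]
  [2, -8, 4, -2, -2, 8]
  [21, 13, 9, 9, 19, 13]
  [7, 15, 0, 24, 10, 9]
  [11, 1, 13, 7, 7, 17]
  [17, 0, 19, 8, 13, -5]
Key observation: the optimum is the walk 1->0->0->2, with weight (-4) + 3 + 5 = 4.
Optimal value attained by: walk 1->0->0->2.
Answer: (C^⊗3)[1][2] = 4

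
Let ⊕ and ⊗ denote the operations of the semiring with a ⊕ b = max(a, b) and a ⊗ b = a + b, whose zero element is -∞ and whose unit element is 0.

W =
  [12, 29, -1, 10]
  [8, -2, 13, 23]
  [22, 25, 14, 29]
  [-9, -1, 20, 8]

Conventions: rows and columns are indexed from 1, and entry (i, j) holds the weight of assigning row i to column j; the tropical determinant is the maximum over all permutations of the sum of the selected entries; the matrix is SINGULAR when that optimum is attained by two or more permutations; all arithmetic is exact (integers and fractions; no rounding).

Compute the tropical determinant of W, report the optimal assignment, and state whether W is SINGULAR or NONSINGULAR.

σ = (1, 2, 3, 4): 12 + (-2) + 14 + 8 = 32
σ = (1, 2, 4, 3): 12 + (-2) + 29 + 20 = 59
σ = (1, 3, 2, 4): 12 + 13 + 25 + 8 = 58
σ = (1, 3, 4, 2): 12 + 13 + 29 + (-1) = 53
σ = (1, 4, 2, 3): 12 + 23 + 25 + 20 = 80
σ = (1, 4, 3, 2): 12 + 23 + 14 + (-1) = 48
σ = (2, 1, 3, 4): 29 + 8 + 14 + 8 = 59
σ = (2, 1, 4, 3): 29 + 8 + 29 + 20 = 86
σ = (2, 3, 1, 4): 29 + 13 + 22 + 8 = 72
σ = (2, 3, 4, 1): 29 + 13 + 29 + (-9) = 62
σ = (2, 4, 1, 3): 29 + 23 + 22 + 20 = 94
σ = (2, 4, 3, 1): 29 + 23 + 14 + (-9) = 57
σ = (3, 1, 2, 4): (-1) + 8 + 25 + 8 = 40
σ = (3, 1, 4, 2): (-1) + 8 + 29 + (-1) = 35
σ = (3, 2, 1, 4): (-1) + (-2) + 22 + 8 = 27
σ = (3, 2, 4, 1): (-1) + (-2) + 29 + (-9) = 17
σ = (3, 4, 1, 2): (-1) + 23 + 22 + (-1) = 43
σ = (3, 4, 2, 1): (-1) + 23 + 25 + (-9) = 38
σ = (4, 1, 2, 3): 10 + 8 + 25 + 20 = 63
σ = (4, 1, 3, 2): 10 + 8 + 14 + (-1) = 31
σ = (4, 2, 1, 3): 10 + (-2) + 22 + 20 = 50
σ = (4, 2, 3, 1): 10 + (-2) + 14 + (-9) = 13
σ = (4, 3, 1, 2): 10 + 13 + 22 + (-1) = 44
σ = (4, 3, 2, 1): 10 + 13 + 25 + (-9) = 39
Optimal value attained by: σ = (2, 4, 1, 3).
Answer: det⊕(W) = 94; verdict: NONSINGULAR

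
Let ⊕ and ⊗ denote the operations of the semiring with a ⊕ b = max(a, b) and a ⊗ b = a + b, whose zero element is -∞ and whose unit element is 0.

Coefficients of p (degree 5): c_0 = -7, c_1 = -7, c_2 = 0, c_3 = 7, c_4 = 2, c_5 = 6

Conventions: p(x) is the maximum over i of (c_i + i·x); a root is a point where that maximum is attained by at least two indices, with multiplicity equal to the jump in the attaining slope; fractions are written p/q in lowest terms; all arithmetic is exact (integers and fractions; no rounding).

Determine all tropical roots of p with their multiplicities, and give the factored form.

hull edge (i=0, c=-7) to (i=3, c=7): slope 14/3, span 3
hull edge (i=3, c=7) to (i=5, c=6): slope -1/2, span 2
Factored form: p(x) = 6 ⊗ (x ⊕ (-14/3)) ⊗ (x ⊕ (-14/3)) ⊗ (x ⊕ (-14/3)) ⊗ (x ⊕ 1/2) ⊗ (x ⊕ 1/2)
Answer: roots = -14/3 (mult 3), 1/2 (mult 2)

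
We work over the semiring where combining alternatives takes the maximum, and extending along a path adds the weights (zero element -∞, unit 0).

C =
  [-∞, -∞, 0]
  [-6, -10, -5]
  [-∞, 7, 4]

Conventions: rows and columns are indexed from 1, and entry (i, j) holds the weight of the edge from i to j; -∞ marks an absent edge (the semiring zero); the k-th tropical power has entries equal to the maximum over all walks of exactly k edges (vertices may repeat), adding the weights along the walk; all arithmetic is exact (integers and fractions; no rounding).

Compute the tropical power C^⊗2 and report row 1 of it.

C^⊗2:
  [-∞, 7, 4]
  [-16, 2, -1]
  [1, 11, 8]
Answer: row 1 of C^⊗2 = [-∞, 7, 4]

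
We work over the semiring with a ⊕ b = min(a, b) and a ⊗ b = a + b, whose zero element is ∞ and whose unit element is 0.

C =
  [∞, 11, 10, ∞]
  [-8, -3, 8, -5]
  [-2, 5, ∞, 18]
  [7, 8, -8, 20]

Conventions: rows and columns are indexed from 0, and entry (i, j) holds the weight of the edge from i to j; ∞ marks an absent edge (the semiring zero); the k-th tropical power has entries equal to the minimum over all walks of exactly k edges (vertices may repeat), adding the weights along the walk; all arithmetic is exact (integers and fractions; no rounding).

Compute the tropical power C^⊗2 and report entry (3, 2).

C^⊗2:
  [3, 8, 19, 6]
  [-11, -6, -13, -8]
  [-3, 2, 8, 0]
  [-10, -3, 12, 3]
Key observation: the optimum is the walk 3->3->2, with weight 20 + (-8) = 12.
Optimal value attained by: walk 3->3->2.
Answer: (C^⊗2)[3][2] = 12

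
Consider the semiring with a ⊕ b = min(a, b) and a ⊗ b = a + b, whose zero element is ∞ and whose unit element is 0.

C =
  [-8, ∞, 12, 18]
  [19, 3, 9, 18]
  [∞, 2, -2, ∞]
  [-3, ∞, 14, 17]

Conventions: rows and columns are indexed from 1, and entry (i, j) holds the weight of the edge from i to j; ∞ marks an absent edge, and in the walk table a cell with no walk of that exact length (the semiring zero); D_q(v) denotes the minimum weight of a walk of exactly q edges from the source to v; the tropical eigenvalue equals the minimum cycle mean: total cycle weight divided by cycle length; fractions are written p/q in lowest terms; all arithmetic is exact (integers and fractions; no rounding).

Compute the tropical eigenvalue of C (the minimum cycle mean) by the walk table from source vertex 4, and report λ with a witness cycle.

q=0: [∞, ∞, ∞, 0]
q=1: [-3, ∞, 14, 17]
q=2: [-11, 16, 9, 15]
q=3: [-19, 11, 1, 7]
q=4: [-27, 3, -7, -1]
Optimal cycle mean attained by: cycle 1->1, total (-8), length 1.
Answer: λ = -8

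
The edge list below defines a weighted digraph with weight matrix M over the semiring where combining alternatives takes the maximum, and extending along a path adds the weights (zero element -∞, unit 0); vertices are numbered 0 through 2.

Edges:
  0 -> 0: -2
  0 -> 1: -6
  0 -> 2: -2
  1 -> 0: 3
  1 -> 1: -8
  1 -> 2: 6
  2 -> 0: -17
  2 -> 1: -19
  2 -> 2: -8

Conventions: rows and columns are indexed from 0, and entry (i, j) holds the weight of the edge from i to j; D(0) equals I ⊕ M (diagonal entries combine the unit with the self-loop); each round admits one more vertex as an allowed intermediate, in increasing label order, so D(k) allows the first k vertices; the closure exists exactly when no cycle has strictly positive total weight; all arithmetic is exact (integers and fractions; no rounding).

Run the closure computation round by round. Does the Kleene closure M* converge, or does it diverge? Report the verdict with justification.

D(0):
  [0, -6, -2]
  [3, 0, 6]
  [-17, -19, 0]
D(1):
  [0, -6, -2]
  [3, 0, 6]
  [-17, -19, 0]
D(2):
  [0, -6, 0]
  [3, 0, 6]
  [-16, -19, 0]
D(3):
  [0, -6, 0]
  [3, 0, 6]
  [-16, -19, 0]
Key observation: every diagonal entry stays at the unit through all rounds, so no improving cycle exists.
Answer: CONVERGES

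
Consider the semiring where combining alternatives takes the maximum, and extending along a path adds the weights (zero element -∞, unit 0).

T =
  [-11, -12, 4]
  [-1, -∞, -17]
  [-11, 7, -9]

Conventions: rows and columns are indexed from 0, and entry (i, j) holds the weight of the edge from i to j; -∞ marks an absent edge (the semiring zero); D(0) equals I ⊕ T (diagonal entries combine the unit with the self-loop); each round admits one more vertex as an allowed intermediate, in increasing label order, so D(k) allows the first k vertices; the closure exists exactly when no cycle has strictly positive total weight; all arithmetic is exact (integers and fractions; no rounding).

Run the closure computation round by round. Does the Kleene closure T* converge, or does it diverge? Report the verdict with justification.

D(0):
  [0, -12, 4]
  [-1, 0, -17]
  [-11, 7, 0]
D(1):
  [0, -12, 4]
  [-1, 0, 3]
  [-11, 7, 0]
Detection: at round 2, diagonal entry (2, 2) turns strictly positive.
Key observation: the cycle 2->1->0->2 has total weight 7 + (-1) + 4, which is strictly positive.
Answer: DIVERGES — positive cycle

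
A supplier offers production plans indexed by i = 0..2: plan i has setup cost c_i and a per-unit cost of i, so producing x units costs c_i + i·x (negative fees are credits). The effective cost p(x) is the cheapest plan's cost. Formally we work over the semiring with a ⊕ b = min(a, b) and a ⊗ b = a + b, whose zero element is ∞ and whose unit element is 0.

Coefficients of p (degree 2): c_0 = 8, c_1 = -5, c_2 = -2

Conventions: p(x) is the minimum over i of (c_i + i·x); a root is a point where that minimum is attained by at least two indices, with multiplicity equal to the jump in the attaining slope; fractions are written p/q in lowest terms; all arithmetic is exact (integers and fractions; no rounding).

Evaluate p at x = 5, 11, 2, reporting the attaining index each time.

p(5) = min(8+0·5=8, -5+1·5=0, -2+2·5=8) = 0 (attained by i=1)
p(11) = min(8+0·11=8, -5+1·11=6, -2+2·11=20) = 6 (attained by i=1)
p(2) = min(8+0·2=8, -5+1·2=-3, -2+2·2=2) = -3 (attained by i=1)
Answer: p(5) = 0; p(11) = 6; p(2) = -3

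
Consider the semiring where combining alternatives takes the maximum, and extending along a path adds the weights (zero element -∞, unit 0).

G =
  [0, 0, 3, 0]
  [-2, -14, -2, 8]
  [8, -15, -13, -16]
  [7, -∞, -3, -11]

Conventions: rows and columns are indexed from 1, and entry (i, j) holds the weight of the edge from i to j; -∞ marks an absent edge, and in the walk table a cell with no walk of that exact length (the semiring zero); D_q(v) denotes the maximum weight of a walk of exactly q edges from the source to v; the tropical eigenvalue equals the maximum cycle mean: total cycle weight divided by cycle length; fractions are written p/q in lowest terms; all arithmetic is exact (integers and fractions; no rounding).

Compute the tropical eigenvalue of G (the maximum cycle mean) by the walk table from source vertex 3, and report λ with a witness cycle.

q=0: [-∞, -∞, 0, -∞]
q=1: [8, -15, -13, -16]
q=2: [8, 8, 11, 8]
q=3: [19, 8, 11, 16]
q=4: [23, 19, 22, 19]
Optimal cycle mean attained by: cycle 1->3->1, total 3 + 8, length 2.
Answer: λ = 11/2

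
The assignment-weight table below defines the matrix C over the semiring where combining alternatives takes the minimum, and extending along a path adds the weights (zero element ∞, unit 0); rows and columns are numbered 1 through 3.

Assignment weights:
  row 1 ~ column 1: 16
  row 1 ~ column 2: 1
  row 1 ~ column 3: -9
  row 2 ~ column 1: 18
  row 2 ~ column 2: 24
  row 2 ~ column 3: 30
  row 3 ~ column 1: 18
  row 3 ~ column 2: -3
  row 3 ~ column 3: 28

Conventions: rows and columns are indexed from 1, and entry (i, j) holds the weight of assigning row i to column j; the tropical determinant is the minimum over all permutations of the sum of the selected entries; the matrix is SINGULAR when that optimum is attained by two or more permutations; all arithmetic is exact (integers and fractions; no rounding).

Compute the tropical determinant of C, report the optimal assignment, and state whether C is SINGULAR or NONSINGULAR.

σ = (1, 2, 3): 16 + 24 + 28 = 68
σ = (1, 3, 2): 16 + 30 + (-3) = 43
σ = (2, 1, 3): 1 + 18 + 28 = 47
σ = (2, 3, 1): 1 + 30 + 18 = 49
σ = (3, 1, 2): (-9) + 18 + (-3) = 6
σ = (3, 2, 1): (-9) + 24 + 18 = 33
Optimal value attained by: σ = (3, 1, 2).
Answer: det⊕(C) = 6; verdict: NONSINGULAR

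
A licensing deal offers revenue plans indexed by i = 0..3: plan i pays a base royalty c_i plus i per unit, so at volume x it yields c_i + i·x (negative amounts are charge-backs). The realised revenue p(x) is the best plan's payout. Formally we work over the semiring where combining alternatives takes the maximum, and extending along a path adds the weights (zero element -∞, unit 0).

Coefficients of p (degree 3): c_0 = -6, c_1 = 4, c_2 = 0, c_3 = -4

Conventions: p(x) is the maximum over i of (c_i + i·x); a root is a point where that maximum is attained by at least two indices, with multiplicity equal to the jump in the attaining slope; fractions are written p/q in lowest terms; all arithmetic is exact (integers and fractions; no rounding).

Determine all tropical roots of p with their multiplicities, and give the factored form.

hull edge (i=0, c=-6) to (i=1, c=4): slope 10, span 1
hull edge (i=1, c=4) to (i=3, c=-4): slope -4, span 2
Factored form: p(x) = -4 ⊗ (x ⊕ (-10)) ⊗ (x ⊕ 4) ⊗ (x ⊕ 4)
Answer: roots = -10 (mult 1), 4 (mult 2)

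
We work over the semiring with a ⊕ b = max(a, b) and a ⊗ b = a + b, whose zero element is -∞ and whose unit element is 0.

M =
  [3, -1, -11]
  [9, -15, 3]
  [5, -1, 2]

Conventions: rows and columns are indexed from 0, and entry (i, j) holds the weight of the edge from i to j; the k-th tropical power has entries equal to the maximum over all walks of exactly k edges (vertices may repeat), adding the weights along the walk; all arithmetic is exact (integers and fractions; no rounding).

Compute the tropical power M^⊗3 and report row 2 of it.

M^⊗2:
  [8, 2, 2]
  [12, 8, 5]
  [8, 4, 4]
M^⊗3:
  [11, 7, 5]
  [17, 11, 11]
  [13, 7, 7]
Answer: row 2 of M^⊗3 = [13, 7, 7]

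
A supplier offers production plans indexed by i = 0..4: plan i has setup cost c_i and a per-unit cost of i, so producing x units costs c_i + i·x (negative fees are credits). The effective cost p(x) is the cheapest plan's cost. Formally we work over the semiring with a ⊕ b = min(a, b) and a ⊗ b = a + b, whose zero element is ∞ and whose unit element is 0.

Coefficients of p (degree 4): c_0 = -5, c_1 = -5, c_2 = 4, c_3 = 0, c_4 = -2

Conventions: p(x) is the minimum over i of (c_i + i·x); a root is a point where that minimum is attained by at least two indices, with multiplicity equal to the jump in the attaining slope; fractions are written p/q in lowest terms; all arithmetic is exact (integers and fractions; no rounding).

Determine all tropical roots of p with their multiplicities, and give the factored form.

hull edge (i=0, c=-5) to (i=1, c=-5): slope 0, span 1
hull edge (i=1, c=-5) to (i=4, c=-2): slope 1, span 3
Factored form: p(x) = -2 ⊗ (x ⊕ (-1)) ⊗ (x ⊕ (-1)) ⊗ (x ⊕ (-1)) ⊗ (x ⊕ 0)
Answer: roots = -1 (mult 3), 0 (mult 1)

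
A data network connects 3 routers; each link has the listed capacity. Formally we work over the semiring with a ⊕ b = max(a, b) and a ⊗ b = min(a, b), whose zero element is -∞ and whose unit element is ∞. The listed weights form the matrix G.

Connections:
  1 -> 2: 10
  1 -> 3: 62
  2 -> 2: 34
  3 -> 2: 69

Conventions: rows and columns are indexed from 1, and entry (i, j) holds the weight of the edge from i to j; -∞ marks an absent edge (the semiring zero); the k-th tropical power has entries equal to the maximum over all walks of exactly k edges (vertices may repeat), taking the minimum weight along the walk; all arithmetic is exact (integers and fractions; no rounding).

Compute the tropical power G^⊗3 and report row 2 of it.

G^⊗2:
  [-∞, 62, -∞]
  [-∞, 34, -∞]
  [-∞, 34, -∞]
G^⊗3:
  [-∞, 34, -∞]
  [-∞, 34, -∞]
  [-∞, 34, -∞]
Answer: row 2 of G^⊗3 = [-∞, 34, -∞]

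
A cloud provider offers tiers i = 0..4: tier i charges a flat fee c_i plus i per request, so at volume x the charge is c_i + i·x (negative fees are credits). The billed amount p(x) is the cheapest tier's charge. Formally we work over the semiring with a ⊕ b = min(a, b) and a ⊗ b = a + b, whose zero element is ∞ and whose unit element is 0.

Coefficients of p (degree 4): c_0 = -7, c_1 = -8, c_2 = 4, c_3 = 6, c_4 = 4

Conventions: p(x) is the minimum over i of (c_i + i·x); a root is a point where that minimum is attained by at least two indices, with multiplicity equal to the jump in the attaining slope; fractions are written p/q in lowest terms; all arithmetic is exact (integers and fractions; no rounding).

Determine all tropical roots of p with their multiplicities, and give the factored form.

hull edge (i=0, c=-7) to (i=1, c=-8): slope -1, span 1
hull edge (i=1, c=-8) to (i=4, c=4): slope 4, span 3
Factored form: p(x) = 4 ⊗ (x ⊕ (-4)) ⊗ (x ⊕ (-4)) ⊗ (x ⊕ (-4)) ⊗ (x ⊕ 1)
Answer: roots = -4 (mult 3), 1 (mult 1)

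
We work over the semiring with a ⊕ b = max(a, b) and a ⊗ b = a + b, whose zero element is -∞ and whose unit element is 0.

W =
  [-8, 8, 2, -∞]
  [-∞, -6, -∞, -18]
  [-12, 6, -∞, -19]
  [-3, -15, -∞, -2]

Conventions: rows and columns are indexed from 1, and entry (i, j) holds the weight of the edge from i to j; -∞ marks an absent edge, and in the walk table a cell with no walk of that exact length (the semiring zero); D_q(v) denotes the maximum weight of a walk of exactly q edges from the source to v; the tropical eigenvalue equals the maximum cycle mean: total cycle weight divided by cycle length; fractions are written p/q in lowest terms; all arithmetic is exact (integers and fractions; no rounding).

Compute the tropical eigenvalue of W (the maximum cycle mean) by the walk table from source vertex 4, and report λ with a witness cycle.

q=0: [-∞, -∞, -∞, 0]
q=1: [-3, -15, -∞, -2]
q=2: [-5, 5, -1, -4]
q=3: [-7, 5, -3, -6]
q=4: [-9, 3, -5, -8]
Optimal cycle mean attained by: cycle 4->4, total (-2), length 1.
Answer: λ = -2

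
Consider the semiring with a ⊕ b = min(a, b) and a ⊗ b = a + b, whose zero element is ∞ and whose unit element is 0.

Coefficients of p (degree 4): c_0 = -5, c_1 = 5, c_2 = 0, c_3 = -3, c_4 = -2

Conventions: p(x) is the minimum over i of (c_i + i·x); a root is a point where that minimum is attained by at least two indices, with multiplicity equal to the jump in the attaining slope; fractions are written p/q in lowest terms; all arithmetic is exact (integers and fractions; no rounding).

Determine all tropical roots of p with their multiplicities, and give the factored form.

hull edge (i=0, c=-5) to (i=3, c=-3): slope 2/3, span 3
hull edge (i=3, c=-3) to (i=4, c=-2): slope 1, span 1
Factored form: p(x) = -2 ⊗ (x ⊕ (-1)) ⊗ (x ⊕ (-2/3)) ⊗ (x ⊕ (-2/3)) ⊗ (x ⊕ (-2/3))
Answer: roots = -1 (mult 1), -2/3 (mult 3)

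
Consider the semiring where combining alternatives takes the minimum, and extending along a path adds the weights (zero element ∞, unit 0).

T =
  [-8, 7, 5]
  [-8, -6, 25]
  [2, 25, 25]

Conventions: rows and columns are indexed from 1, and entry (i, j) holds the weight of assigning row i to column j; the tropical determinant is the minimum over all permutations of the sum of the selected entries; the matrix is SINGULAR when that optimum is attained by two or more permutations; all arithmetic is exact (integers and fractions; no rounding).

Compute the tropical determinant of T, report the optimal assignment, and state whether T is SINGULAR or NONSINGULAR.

σ = (1, 2, 3): (-8) + (-6) + 25 = 11
σ = (1, 3, 2): (-8) + 25 + 25 = 42
σ = (2, 1, 3): 7 + (-8) + 25 = 24
σ = (2, 3, 1): 7 + 25 + 2 = 34
σ = (3, 1, 2): 5 + (-8) + 25 = 22
σ = (3, 2, 1): 5 + (-6) + 2 = 1
Optimal value attained by: σ = (3, 2, 1).
Answer: det⊕(T) = 1; verdict: NONSINGULAR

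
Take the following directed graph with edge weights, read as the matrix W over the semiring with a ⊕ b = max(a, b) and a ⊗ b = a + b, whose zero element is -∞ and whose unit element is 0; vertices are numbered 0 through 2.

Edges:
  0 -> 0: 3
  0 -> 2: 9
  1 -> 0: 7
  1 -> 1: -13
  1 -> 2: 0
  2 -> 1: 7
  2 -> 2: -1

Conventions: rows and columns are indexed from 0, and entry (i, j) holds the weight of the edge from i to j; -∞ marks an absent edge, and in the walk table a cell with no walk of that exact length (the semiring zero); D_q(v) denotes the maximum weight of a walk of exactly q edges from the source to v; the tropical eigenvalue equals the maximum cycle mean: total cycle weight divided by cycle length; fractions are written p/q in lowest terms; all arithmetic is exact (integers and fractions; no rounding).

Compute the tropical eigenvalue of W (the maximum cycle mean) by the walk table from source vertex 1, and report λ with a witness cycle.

q=0: [-∞, 0, -∞]
q=1: [7, -13, 0]
q=2: [10, 7, 16]
q=3: [14, 23, 19]
Optimal cycle mean attained by: cycle 0->2->1->0, total 9 + 7 + 7, length 3.
Answer: λ = 23/3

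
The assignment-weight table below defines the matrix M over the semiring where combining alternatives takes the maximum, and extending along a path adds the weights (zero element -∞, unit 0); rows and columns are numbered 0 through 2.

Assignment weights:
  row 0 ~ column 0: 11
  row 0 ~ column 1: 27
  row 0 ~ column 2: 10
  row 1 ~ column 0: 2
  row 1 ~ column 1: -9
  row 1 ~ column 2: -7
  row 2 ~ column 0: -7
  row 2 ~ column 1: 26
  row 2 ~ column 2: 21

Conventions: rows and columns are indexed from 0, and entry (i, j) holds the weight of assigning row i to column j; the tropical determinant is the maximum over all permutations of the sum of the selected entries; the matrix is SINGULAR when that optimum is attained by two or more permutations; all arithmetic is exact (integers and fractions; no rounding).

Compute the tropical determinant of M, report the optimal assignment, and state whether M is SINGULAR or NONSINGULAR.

σ = (0, 1, 2): 11 + (-9) + 21 = 23
σ = (0, 2, 1): 11 + (-7) + 26 = 30
σ = (1, 0, 2): 27 + 2 + 21 = 50
σ = (1, 2, 0): 27 + (-7) + (-7) = 13
σ = (2, 0, 1): 10 + 2 + 26 = 38
σ = (2, 1, 0): 10 + (-9) + (-7) = -6
Optimal value attained by: σ = (1, 0, 2).
Answer: det⊕(M) = 50; verdict: NONSINGULAR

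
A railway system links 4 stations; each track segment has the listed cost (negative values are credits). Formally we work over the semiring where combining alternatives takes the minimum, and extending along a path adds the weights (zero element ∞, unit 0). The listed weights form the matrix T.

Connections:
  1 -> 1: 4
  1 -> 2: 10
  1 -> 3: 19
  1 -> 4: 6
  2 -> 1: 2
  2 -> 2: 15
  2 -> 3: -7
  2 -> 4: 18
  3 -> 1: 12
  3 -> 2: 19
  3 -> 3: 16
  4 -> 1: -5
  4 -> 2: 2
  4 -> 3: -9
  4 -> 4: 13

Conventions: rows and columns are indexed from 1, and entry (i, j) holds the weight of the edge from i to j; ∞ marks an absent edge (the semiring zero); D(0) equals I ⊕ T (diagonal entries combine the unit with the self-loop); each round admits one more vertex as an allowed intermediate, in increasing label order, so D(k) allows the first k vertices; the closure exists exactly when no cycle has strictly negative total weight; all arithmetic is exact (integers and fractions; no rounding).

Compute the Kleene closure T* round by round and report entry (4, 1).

D(0):
  [0, 10, 19, 6]
  [2, 0, -7, 18]
  [12, 19, 0, ∞]
  [-5, 2, -9, 0]
D(1):
  [0, 10, 19, 6]
  [2, 0, -7, 8]
  [12, 19, 0, 18]
  [-5, 2, -9, 0]
D(2):
  [0, 10, 3, 6]
  [2, 0, -7, 8]
  [12, 19, 0, 18]
  [-5, 2, -9, 0]
D(3):
  [0, 10, 3, 6]
  [2, 0, -7, 8]
  [12, 19, 0, 18]
  [-5, 2, -9, 0]
D(4):
  [0, 8, -3, 6]
  [2, 0, -7, 8]
  [12, 19, 0, 18]
  [-5, 2, -9, 0]
Answer: T*[4][1] = -5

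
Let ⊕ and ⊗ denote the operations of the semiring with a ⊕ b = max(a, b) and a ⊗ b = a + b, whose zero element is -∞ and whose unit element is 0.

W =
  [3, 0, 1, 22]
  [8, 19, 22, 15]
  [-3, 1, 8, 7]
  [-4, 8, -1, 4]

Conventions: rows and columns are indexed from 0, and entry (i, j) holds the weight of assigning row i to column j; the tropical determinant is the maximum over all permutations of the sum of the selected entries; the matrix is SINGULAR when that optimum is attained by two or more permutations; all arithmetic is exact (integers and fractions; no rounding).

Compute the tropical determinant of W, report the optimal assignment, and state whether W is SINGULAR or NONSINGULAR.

σ = (0, 1, 2, 3): 3 + 19 + 8 + 4 = 34
σ = (0, 1, 3, 2): 3 + 19 + 7 + (-1) = 28
σ = (0, 2, 1, 3): 3 + 22 + 1 + 4 = 30
σ = (0, 2, 3, 1): 3 + 22 + 7 + 8 = 40
σ = (0, 3, 1, 2): 3 + 15 + 1 + (-1) = 18
σ = (0, 3, 2, 1): 3 + 15 + 8 + 8 = 34
σ = (1, 0, 2, 3): 0 + 8 + 8 + 4 = 20
σ = (1, 0, 3, 2): 0 + 8 + 7 + (-1) = 14
σ = (1, 2, 0, 3): 0 + 22 + (-3) + 4 = 23
σ = (1, 2, 3, 0): 0 + 22 + 7 + (-4) = 25
σ = (1, 3, 0, 2): 0 + 15 + (-3) + (-1) = 11
σ = (1, 3, 2, 0): 0 + 15 + 8 + (-4) = 19
σ = (2, 0, 1, 3): 1 + 8 + 1 + 4 = 14
σ = (2, 0, 3, 1): 1 + 8 + 7 + 8 = 24
σ = (2, 1, 0, 3): 1 + 19 + (-3) + 4 = 21
σ = (2, 1, 3, 0): 1 + 19 + 7 + (-4) = 23
σ = (2, 3, 0, 1): 1 + 15 + (-3) + 8 = 21
σ = (2, 3, 1, 0): 1 + 15 + 1 + (-4) = 13
σ = (3, 0, 1, 2): 22 + 8 + 1 + (-1) = 30
σ = (3, 0, 2, 1): 22 + 8 + 8 + 8 = 46
σ = (3, 1, 0, 2): 22 + 19 + (-3) + (-1) = 37
σ = (3, 1, 2, 0): 22 + 19 + 8 + (-4) = 45
σ = (3, 2, 0, 1): 22 + 22 + (-3) + 8 = 49
σ = (3, 2, 1, 0): 22 + 22 + 1 + (-4) = 41
Optimal value attained by: σ = (3, 2, 0, 1).
Answer: det⊕(W) = 49; verdict: NONSINGULAR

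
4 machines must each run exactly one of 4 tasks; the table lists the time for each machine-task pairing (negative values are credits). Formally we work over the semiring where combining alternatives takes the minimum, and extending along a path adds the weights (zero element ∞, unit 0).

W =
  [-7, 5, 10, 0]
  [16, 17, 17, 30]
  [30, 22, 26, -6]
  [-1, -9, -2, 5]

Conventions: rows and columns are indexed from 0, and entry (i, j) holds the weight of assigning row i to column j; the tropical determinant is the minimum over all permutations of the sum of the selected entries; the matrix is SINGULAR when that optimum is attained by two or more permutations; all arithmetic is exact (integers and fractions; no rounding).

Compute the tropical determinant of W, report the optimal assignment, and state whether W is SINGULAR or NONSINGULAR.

σ = (0, 1, 2, 3): (-7) + 17 + 26 + 5 = 41
σ = (0, 1, 3, 2): (-7) + 17 + (-6) + (-2) = 2
σ = (0, 2, 1, 3): (-7) + 17 + 22 + 5 = 37
σ = (0, 2, 3, 1): (-7) + 17 + (-6) + (-9) = -5
σ = (0, 3, 1, 2): (-7) + 30 + 22 + (-2) = 43
σ = (0, 3, 2, 1): (-7) + 30 + 26 + (-9) = 40
σ = (1, 0, 2, 3): 5 + 16 + 26 + 5 = 52
σ = (1, 0, 3, 2): 5 + 16 + (-6) + (-2) = 13
σ = (1, 2, 0, 3): 5 + 17 + 30 + 5 = 57
σ = (1, 2, 3, 0): 5 + 17 + (-6) + (-1) = 15
σ = (1, 3, 0, 2): 5 + 30 + 30 + (-2) = 63
σ = (1, 3, 2, 0): 5 + 30 + 26 + (-1) = 60
σ = (2, 0, 1, 3): 10 + 16 + 22 + 5 = 53
σ = (2, 0, 3, 1): 10 + 16 + (-6) + (-9) = 11
σ = (2, 1, 0, 3): 10 + 17 + 30 + 5 = 62
σ = (2, 1, 3, 0): 10 + 17 + (-6) + (-1) = 20
σ = (2, 3, 0, 1): 10 + 30 + 30 + (-9) = 61
σ = (2, 3, 1, 0): 10 + 30 + 22 + (-1) = 61
σ = (3, 0, 1, 2): 0 + 16 + 22 + (-2) = 36
σ = (3, 0, 2, 1): 0 + 16 + 26 + (-9) = 33
σ = (3, 1, 0, 2): 0 + 17 + 30 + (-2) = 45
σ = (3, 1, 2, 0): 0 + 17 + 26 + (-1) = 42
σ = (3, 2, 0, 1): 0 + 17 + 30 + (-9) = 38
σ = (3, 2, 1, 0): 0 + 17 + 22 + (-1) = 38
Optimal value attained by: σ = (0, 2, 3, 1).
Answer: det⊕(W) = -5; verdict: NONSINGULAR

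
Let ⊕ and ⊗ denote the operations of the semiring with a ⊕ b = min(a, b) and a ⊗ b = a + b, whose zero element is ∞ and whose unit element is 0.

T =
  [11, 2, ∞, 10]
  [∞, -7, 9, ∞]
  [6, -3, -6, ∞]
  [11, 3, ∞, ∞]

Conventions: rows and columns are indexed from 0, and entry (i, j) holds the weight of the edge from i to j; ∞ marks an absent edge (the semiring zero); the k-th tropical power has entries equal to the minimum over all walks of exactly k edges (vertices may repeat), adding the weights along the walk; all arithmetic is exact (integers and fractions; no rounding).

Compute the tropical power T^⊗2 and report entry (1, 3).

T^⊗2:
  [21, -5, 11, 21]
  [15, -14, 2, ∞]
  [0, -10, -12, 16]
  [22, -4, 12, 21]
Key observation: no walk of exactly 2 edges connects these vertices, so the entry is the semiring zero.
Answer: (T^⊗2)[1][3] = ∞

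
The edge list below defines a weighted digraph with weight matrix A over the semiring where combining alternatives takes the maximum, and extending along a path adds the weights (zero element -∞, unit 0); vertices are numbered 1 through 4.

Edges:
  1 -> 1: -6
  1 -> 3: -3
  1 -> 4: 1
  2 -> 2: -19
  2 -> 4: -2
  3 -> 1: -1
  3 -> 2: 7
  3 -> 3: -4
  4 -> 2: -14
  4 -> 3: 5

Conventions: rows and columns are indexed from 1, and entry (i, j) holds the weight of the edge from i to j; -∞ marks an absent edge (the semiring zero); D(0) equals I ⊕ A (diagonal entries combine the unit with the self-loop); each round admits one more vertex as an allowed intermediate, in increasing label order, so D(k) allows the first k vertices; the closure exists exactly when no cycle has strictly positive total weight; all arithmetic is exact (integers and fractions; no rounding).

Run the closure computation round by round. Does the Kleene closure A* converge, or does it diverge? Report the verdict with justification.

D(0):
  [0, -∞, -3, 1]
  [-∞, 0, -∞, -2]
  [-1, 7, 0, -∞]
  [-∞, -14, 5, 0]
D(1):
  [0, -∞, -3, 1]
  [-∞, 0, -∞, -2]
  [-1, 7, 0, 0]
  [-∞, -14, 5, 0]
D(2):
  [0, -∞, -3, 1]
  [-∞, 0, -∞, -2]
  [-1, 7, 0, 5]
  [-∞, -14, 5, 0]
Detection: at round 3, diagonal entry (4, 4) turns strictly positive.
Key observation: the cycle 4->3->1->4 has total weight 5 + (-1) + 1, which is strictly positive.
Answer: DIVERGES — positive cycle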